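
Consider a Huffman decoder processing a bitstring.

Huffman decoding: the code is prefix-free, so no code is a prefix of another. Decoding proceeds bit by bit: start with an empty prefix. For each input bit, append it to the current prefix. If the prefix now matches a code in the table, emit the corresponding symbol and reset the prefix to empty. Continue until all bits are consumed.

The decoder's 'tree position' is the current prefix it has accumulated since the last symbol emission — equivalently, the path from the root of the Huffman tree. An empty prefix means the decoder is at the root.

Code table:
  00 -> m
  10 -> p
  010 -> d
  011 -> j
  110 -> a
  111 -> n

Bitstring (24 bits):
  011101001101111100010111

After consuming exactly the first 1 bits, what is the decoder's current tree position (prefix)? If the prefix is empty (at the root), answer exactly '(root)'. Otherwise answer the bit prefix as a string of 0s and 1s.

Answer: 0

Derivation:
Bit 0: prefix='0' (no match yet)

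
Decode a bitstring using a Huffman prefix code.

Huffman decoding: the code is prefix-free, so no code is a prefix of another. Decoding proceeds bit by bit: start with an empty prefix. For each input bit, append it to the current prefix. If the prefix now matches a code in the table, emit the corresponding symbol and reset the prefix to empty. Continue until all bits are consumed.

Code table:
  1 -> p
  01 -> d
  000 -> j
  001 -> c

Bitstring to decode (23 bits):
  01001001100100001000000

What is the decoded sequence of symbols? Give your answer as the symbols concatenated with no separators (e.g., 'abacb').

Answer: dccpcjdjj

Derivation:
Bit 0: prefix='0' (no match yet)
Bit 1: prefix='01' -> emit 'd', reset
Bit 2: prefix='0' (no match yet)
Bit 3: prefix='00' (no match yet)
Bit 4: prefix='001' -> emit 'c', reset
Bit 5: prefix='0' (no match yet)
Bit 6: prefix='00' (no match yet)
Bit 7: prefix='001' -> emit 'c', reset
Bit 8: prefix='1' -> emit 'p', reset
Bit 9: prefix='0' (no match yet)
Bit 10: prefix='00' (no match yet)
Bit 11: prefix='001' -> emit 'c', reset
Bit 12: prefix='0' (no match yet)
Bit 13: prefix='00' (no match yet)
Bit 14: prefix='000' -> emit 'j', reset
Bit 15: prefix='0' (no match yet)
Bit 16: prefix='01' -> emit 'd', reset
Bit 17: prefix='0' (no match yet)
Bit 18: prefix='00' (no match yet)
Bit 19: prefix='000' -> emit 'j', reset
Bit 20: prefix='0' (no match yet)
Bit 21: prefix='00' (no match yet)
Bit 22: prefix='000' -> emit 'j', reset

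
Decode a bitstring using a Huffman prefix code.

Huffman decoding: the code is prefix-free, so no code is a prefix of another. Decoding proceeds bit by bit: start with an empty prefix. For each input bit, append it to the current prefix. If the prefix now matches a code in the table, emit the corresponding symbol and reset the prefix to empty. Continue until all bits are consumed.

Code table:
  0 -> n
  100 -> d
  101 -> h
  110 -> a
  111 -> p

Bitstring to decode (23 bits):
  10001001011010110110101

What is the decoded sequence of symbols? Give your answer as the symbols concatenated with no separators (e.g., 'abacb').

Bit 0: prefix='1' (no match yet)
Bit 1: prefix='10' (no match yet)
Bit 2: prefix='100' -> emit 'd', reset
Bit 3: prefix='0' -> emit 'n', reset
Bit 4: prefix='1' (no match yet)
Bit 5: prefix='10' (no match yet)
Bit 6: prefix='100' -> emit 'd', reset
Bit 7: prefix='1' (no match yet)
Bit 8: prefix='10' (no match yet)
Bit 9: prefix='101' -> emit 'h', reset
Bit 10: prefix='1' (no match yet)
Bit 11: prefix='10' (no match yet)
Bit 12: prefix='101' -> emit 'h', reset
Bit 13: prefix='0' -> emit 'n', reset
Bit 14: prefix='1' (no match yet)
Bit 15: prefix='11' (no match yet)
Bit 16: prefix='110' -> emit 'a', reset
Bit 17: prefix='1' (no match yet)
Bit 18: prefix='11' (no match yet)
Bit 19: prefix='110' -> emit 'a', reset
Bit 20: prefix='1' (no match yet)
Bit 21: prefix='10' (no match yet)
Bit 22: prefix='101' -> emit 'h', reset

Answer: dndhhnaah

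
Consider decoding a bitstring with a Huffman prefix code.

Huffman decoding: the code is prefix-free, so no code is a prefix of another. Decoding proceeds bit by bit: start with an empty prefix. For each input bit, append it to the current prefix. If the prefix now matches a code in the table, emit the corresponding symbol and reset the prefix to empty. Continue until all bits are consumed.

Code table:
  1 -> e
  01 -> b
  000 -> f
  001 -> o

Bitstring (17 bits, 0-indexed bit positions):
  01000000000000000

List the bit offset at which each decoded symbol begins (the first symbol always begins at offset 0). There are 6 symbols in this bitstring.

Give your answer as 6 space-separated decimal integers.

Answer: 0 2 5 8 11 14

Derivation:
Bit 0: prefix='0' (no match yet)
Bit 1: prefix='01' -> emit 'b', reset
Bit 2: prefix='0' (no match yet)
Bit 3: prefix='00' (no match yet)
Bit 4: prefix='000' -> emit 'f', reset
Bit 5: prefix='0' (no match yet)
Bit 6: prefix='00' (no match yet)
Bit 7: prefix='000' -> emit 'f', reset
Bit 8: prefix='0' (no match yet)
Bit 9: prefix='00' (no match yet)
Bit 10: prefix='000' -> emit 'f', reset
Bit 11: prefix='0' (no match yet)
Bit 12: prefix='00' (no match yet)
Bit 13: prefix='000' -> emit 'f', reset
Bit 14: prefix='0' (no match yet)
Bit 15: prefix='00' (no match yet)
Bit 16: prefix='000' -> emit 'f', reset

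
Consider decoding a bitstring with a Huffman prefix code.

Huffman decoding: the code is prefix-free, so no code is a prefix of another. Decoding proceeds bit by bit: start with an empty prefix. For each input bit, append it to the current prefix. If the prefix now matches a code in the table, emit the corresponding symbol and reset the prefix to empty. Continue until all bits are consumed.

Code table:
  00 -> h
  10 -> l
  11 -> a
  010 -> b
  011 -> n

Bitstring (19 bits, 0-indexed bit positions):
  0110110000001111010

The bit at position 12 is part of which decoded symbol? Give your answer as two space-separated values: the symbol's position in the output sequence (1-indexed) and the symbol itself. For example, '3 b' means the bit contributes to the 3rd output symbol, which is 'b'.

Answer: 6 a

Derivation:
Bit 0: prefix='0' (no match yet)
Bit 1: prefix='01' (no match yet)
Bit 2: prefix='011' -> emit 'n', reset
Bit 3: prefix='0' (no match yet)
Bit 4: prefix='01' (no match yet)
Bit 5: prefix='011' -> emit 'n', reset
Bit 6: prefix='0' (no match yet)
Bit 7: prefix='00' -> emit 'h', reset
Bit 8: prefix='0' (no match yet)
Bit 9: prefix='00' -> emit 'h', reset
Bit 10: prefix='0' (no match yet)
Bit 11: prefix='00' -> emit 'h', reset
Bit 12: prefix='1' (no match yet)
Bit 13: prefix='11' -> emit 'a', reset
Bit 14: prefix='1' (no match yet)
Bit 15: prefix='11' -> emit 'a', reset
Bit 16: prefix='0' (no match yet)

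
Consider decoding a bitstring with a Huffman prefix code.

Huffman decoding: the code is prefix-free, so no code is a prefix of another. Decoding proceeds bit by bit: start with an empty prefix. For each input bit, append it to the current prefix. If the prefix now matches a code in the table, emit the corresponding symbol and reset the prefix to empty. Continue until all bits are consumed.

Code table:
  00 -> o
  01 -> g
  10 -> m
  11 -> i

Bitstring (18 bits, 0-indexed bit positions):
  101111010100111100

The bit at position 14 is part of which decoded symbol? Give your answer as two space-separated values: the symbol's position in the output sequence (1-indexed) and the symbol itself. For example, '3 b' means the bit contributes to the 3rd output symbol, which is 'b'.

Bit 0: prefix='1' (no match yet)
Bit 1: prefix='10' -> emit 'm', reset
Bit 2: prefix='1' (no match yet)
Bit 3: prefix='11' -> emit 'i', reset
Bit 4: prefix='1' (no match yet)
Bit 5: prefix='11' -> emit 'i', reset
Bit 6: prefix='0' (no match yet)
Bit 7: prefix='01' -> emit 'g', reset
Bit 8: prefix='0' (no match yet)
Bit 9: prefix='01' -> emit 'g', reset
Bit 10: prefix='0' (no match yet)
Bit 11: prefix='00' -> emit 'o', reset
Bit 12: prefix='1' (no match yet)
Bit 13: prefix='11' -> emit 'i', reset
Bit 14: prefix='1' (no match yet)
Bit 15: prefix='11' -> emit 'i', reset
Bit 16: prefix='0' (no match yet)
Bit 17: prefix='00' -> emit 'o', reset

Answer: 8 i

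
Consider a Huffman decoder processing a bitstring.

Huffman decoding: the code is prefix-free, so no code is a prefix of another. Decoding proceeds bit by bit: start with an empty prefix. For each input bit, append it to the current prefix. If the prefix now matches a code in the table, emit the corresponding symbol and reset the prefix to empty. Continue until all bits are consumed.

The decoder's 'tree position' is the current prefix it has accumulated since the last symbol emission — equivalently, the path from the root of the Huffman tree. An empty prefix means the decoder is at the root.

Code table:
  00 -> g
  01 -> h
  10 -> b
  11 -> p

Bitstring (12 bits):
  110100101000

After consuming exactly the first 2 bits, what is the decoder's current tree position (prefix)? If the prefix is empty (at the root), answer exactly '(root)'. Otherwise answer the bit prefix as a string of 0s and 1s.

Answer: (root)

Derivation:
Bit 0: prefix='1' (no match yet)
Bit 1: prefix='11' -> emit 'p', reset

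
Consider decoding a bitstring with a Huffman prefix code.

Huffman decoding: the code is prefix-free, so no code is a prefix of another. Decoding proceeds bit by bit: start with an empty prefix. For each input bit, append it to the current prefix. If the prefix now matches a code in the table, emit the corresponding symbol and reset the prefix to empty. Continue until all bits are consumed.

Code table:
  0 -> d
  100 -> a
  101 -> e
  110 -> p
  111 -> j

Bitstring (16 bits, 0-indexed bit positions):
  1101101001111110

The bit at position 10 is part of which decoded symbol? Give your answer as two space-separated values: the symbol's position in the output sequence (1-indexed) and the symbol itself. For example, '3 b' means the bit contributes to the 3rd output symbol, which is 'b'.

Bit 0: prefix='1' (no match yet)
Bit 1: prefix='11' (no match yet)
Bit 2: prefix='110' -> emit 'p', reset
Bit 3: prefix='1' (no match yet)
Bit 4: prefix='11' (no match yet)
Bit 5: prefix='110' -> emit 'p', reset
Bit 6: prefix='1' (no match yet)
Bit 7: prefix='10' (no match yet)
Bit 8: prefix='100' -> emit 'a', reset
Bit 9: prefix='1' (no match yet)
Bit 10: prefix='11' (no match yet)
Bit 11: prefix='111' -> emit 'j', reset
Bit 12: prefix='1' (no match yet)
Bit 13: prefix='11' (no match yet)
Bit 14: prefix='111' -> emit 'j', reset

Answer: 4 j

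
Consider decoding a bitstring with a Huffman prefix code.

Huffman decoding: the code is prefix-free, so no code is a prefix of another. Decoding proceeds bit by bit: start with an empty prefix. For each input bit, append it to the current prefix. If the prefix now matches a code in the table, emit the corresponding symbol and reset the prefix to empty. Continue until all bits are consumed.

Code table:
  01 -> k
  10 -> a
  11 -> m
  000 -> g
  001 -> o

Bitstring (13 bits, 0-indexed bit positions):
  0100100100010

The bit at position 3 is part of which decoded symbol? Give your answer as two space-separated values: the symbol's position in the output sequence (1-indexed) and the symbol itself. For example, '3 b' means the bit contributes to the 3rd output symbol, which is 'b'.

Answer: 2 o

Derivation:
Bit 0: prefix='0' (no match yet)
Bit 1: prefix='01' -> emit 'k', reset
Bit 2: prefix='0' (no match yet)
Bit 3: prefix='00' (no match yet)
Bit 4: prefix='001' -> emit 'o', reset
Bit 5: prefix='0' (no match yet)
Bit 6: prefix='00' (no match yet)
Bit 7: prefix='001' -> emit 'o', reset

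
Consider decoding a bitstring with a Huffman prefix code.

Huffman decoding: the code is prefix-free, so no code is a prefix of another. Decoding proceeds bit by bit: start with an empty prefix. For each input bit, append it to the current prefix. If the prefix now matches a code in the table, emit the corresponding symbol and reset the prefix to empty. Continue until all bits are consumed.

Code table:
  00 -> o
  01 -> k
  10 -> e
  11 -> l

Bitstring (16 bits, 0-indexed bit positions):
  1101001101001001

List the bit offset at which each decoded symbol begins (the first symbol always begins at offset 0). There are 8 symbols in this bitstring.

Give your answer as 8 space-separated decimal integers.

Bit 0: prefix='1' (no match yet)
Bit 1: prefix='11' -> emit 'l', reset
Bit 2: prefix='0' (no match yet)
Bit 3: prefix='01' -> emit 'k', reset
Bit 4: prefix='0' (no match yet)
Bit 5: prefix='00' -> emit 'o', reset
Bit 6: prefix='1' (no match yet)
Bit 7: prefix='11' -> emit 'l', reset
Bit 8: prefix='0' (no match yet)
Bit 9: prefix='01' -> emit 'k', reset
Bit 10: prefix='0' (no match yet)
Bit 11: prefix='00' -> emit 'o', reset
Bit 12: prefix='1' (no match yet)
Bit 13: prefix='10' -> emit 'e', reset
Bit 14: prefix='0' (no match yet)
Bit 15: prefix='01' -> emit 'k', reset

Answer: 0 2 4 6 8 10 12 14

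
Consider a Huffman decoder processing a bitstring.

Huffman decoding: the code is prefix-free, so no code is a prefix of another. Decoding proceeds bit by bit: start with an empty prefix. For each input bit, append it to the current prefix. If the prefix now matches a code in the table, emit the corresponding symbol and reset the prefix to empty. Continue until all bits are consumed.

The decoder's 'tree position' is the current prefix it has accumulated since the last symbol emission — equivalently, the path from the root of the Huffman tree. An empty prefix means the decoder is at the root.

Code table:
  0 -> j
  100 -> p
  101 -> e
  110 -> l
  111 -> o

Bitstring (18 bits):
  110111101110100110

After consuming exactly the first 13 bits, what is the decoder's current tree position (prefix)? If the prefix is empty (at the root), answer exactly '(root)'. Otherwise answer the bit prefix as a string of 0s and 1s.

Bit 0: prefix='1' (no match yet)
Bit 1: prefix='11' (no match yet)
Bit 2: prefix='110' -> emit 'l', reset
Bit 3: prefix='1' (no match yet)
Bit 4: prefix='11' (no match yet)
Bit 5: prefix='111' -> emit 'o', reset
Bit 6: prefix='1' (no match yet)
Bit 7: prefix='10' (no match yet)
Bit 8: prefix='101' -> emit 'e', reset
Bit 9: prefix='1' (no match yet)
Bit 10: prefix='11' (no match yet)
Bit 11: prefix='110' -> emit 'l', reset
Bit 12: prefix='1' (no match yet)

Answer: 1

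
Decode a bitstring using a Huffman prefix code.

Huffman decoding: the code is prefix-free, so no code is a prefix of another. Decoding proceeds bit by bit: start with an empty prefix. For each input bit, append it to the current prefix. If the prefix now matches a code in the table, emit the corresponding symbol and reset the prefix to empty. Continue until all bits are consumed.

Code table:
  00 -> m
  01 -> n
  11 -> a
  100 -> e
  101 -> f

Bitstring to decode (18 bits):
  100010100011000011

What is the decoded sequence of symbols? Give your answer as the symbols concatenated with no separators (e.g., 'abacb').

Bit 0: prefix='1' (no match yet)
Bit 1: prefix='10' (no match yet)
Bit 2: prefix='100' -> emit 'e', reset
Bit 3: prefix='0' (no match yet)
Bit 4: prefix='01' -> emit 'n', reset
Bit 5: prefix='0' (no match yet)
Bit 6: prefix='01' -> emit 'n', reset
Bit 7: prefix='0' (no match yet)
Bit 8: prefix='00' -> emit 'm', reset
Bit 9: prefix='0' (no match yet)
Bit 10: prefix='01' -> emit 'n', reset
Bit 11: prefix='1' (no match yet)
Bit 12: prefix='10' (no match yet)
Bit 13: prefix='100' -> emit 'e', reset
Bit 14: prefix='0' (no match yet)
Bit 15: prefix='00' -> emit 'm', reset
Bit 16: prefix='1' (no match yet)
Bit 17: prefix='11' -> emit 'a', reset

Answer: ennmnema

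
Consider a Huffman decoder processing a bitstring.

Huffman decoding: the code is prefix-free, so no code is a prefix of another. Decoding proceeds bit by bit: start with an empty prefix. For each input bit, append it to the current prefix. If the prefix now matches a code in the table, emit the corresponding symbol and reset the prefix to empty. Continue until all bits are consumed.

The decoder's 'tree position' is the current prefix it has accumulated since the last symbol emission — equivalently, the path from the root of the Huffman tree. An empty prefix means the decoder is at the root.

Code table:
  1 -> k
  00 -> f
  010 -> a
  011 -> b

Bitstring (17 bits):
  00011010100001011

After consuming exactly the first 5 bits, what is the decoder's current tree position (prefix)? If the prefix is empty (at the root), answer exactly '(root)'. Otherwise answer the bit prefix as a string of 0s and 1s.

Bit 0: prefix='0' (no match yet)
Bit 1: prefix='00' -> emit 'f', reset
Bit 2: prefix='0' (no match yet)
Bit 3: prefix='01' (no match yet)
Bit 4: prefix='011' -> emit 'b', reset

Answer: (root)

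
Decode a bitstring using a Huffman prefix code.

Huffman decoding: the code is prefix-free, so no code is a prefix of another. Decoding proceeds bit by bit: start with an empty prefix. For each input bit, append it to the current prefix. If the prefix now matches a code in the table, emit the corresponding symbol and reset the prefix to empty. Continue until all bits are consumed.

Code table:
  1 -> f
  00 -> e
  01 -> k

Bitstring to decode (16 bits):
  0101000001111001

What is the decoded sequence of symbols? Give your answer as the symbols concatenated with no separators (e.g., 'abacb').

Answer: kkeekfffef

Derivation:
Bit 0: prefix='0' (no match yet)
Bit 1: prefix='01' -> emit 'k', reset
Bit 2: prefix='0' (no match yet)
Bit 3: prefix='01' -> emit 'k', reset
Bit 4: prefix='0' (no match yet)
Bit 5: prefix='00' -> emit 'e', reset
Bit 6: prefix='0' (no match yet)
Bit 7: prefix='00' -> emit 'e', reset
Bit 8: prefix='0' (no match yet)
Bit 9: prefix='01' -> emit 'k', reset
Bit 10: prefix='1' -> emit 'f', reset
Bit 11: prefix='1' -> emit 'f', reset
Bit 12: prefix='1' -> emit 'f', reset
Bit 13: prefix='0' (no match yet)
Bit 14: prefix='00' -> emit 'e', reset
Bit 15: prefix='1' -> emit 'f', reset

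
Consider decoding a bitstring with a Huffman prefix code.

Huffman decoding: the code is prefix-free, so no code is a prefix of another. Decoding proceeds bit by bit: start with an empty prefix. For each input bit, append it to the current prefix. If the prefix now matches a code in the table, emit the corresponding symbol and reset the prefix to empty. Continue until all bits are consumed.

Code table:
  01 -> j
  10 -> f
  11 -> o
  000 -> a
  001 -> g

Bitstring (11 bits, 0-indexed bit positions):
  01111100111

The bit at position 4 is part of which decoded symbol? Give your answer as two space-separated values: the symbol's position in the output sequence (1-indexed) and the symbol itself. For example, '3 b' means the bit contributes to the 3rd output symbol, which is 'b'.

Bit 0: prefix='0' (no match yet)
Bit 1: prefix='01' -> emit 'j', reset
Bit 2: prefix='1' (no match yet)
Bit 3: prefix='11' -> emit 'o', reset
Bit 4: prefix='1' (no match yet)
Bit 5: prefix='11' -> emit 'o', reset
Bit 6: prefix='0' (no match yet)
Bit 7: prefix='00' (no match yet)
Bit 8: prefix='001' -> emit 'g', reset

Answer: 3 o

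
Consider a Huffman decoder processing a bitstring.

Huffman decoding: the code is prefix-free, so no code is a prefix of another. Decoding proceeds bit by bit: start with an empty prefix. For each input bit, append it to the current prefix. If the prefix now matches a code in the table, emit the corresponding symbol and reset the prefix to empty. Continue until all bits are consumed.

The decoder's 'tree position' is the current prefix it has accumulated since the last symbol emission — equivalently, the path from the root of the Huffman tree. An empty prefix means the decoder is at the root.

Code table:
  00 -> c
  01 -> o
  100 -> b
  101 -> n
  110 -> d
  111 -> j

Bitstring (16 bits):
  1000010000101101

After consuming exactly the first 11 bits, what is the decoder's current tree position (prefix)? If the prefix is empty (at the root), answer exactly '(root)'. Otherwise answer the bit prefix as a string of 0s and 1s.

Answer: 1

Derivation:
Bit 0: prefix='1' (no match yet)
Bit 1: prefix='10' (no match yet)
Bit 2: prefix='100' -> emit 'b', reset
Bit 3: prefix='0' (no match yet)
Bit 4: prefix='00' -> emit 'c', reset
Bit 5: prefix='1' (no match yet)
Bit 6: prefix='10' (no match yet)
Bit 7: prefix='100' -> emit 'b', reset
Bit 8: prefix='0' (no match yet)
Bit 9: prefix='00' -> emit 'c', reset
Bit 10: prefix='1' (no match yet)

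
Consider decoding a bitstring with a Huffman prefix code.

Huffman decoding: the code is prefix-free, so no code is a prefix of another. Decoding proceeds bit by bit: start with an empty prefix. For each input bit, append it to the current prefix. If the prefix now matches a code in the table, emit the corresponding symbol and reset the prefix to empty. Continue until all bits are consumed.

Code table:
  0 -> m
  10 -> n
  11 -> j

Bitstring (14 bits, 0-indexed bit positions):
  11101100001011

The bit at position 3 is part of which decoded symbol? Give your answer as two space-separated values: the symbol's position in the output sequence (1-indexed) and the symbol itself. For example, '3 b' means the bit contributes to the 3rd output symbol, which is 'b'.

Bit 0: prefix='1' (no match yet)
Bit 1: prefix='11' -> emit 'j', reset
Bit 2: prefix='1' (no match yet)
Bit 3: prefix='10' -> emit 'n', reset
Bit 4: prefix='1' (no match yet)
Bit 5: prefix='11' -> emit 'j', reset
Bit 6: prefix='0' -> emit 'm', reset
Bit 7: prefix='0' -> emit 'm', reset

Answer: 2 n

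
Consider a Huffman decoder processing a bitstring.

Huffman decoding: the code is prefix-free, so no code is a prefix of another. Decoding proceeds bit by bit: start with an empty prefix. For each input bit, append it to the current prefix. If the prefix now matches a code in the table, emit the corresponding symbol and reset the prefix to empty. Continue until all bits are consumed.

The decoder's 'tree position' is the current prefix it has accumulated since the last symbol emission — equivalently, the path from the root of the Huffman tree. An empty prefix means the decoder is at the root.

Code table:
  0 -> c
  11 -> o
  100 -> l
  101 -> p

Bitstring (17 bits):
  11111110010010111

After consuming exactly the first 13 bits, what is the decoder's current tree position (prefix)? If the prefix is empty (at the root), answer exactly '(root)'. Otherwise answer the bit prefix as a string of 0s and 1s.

Answer: 1

Derivation:
Bit 0: prefix='1' (no match yet)
Bit 1: prefix='11' -> emit 'o', reset
Bit 2: prefix='1' (no match yet)
Bit 3: prefix='11' -> emit 'o', reset
Bit 4: prefix='1' (no match yet)
Bit 5: prefix='11' -> emit 'o', reset
Bit 6: prefix='1' (no match yet)
Bit 7: prefix='10' (no match yet)
Bit 8: prefix='100' -> emit 'l', reset
Bit 9: prefix='1' (no match yet)
Bit 10: prefix='10' (no match yet)
Bit 11: prefix='100' -> emit 'l', reset
Bit 12: prefix='1' (no match yet)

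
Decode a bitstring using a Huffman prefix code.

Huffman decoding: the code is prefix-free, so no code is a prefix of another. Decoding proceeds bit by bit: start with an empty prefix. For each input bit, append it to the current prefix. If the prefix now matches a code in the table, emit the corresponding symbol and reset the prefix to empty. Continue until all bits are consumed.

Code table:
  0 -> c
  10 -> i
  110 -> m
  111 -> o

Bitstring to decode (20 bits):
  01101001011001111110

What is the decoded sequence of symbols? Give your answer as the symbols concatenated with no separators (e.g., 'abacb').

Bit 0: prefix='0' -> emit 'c', reset
Bit 1: prefix='1' (no match yet)
Bit 2: prefix='11' (no match yet)
Bit 3: prefix='110' -> emit 'm', reset
Bit 4: prefix='1' (no match yet)
Bit 5: prefix='10' -> emit 'i', reset
Bit 6: prefix='0' -> emit 'c', reset
Bit 7: prefix='1' (no match yet)
Bit 8: prefix='10' -> emit 'i', reset
Bit 9: prefix='1' (no match yet)
Bit 10: prefix='11' (no match yet)
Bit 11: prefix='110' -> emit 'm', reset
Bit 12: prefix='0' -> emit 'c', reset
Bit 13: prefix='1' (no match yet)
Bit 14: prefix='11' (no match yet)
Bit 15: prefix='111' -> emit 'o', reset
Bit 16: prefix='1' (no match yet)
Bit 17: prefix='11' (no match yet)
Bit 18: prefix='111' -> emit 'o', reset
Bit 19: prefix='0' -> emit 'c', reset

Answer: cmicimcooc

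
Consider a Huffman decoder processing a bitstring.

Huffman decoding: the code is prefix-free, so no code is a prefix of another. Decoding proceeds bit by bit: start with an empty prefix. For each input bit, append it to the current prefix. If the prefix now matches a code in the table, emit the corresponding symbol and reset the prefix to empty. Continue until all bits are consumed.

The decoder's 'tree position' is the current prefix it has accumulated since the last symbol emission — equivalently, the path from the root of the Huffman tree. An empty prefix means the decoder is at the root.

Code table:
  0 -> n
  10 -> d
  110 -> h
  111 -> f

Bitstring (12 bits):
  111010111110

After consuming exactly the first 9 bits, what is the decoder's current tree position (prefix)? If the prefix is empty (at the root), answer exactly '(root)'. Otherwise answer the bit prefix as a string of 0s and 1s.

Bit 0: prefix='1' (no match yet)
Bit 1: prefix='11' (no match yet)
Bit 2: prefix='111' -> emit 'f', reset
Bit 3: prefix='0' -> emit 'n', reset
Bit 4: prefix='1' (no match yet)
Bit 5: prefix='10' -> emit 'd', reset
Bit 6: prefix='1' (no match yet)
Bit 7: prefix='11' (no match yet)
Bit 8: prefix='111' -> emit 'f', reset

Answer: (root)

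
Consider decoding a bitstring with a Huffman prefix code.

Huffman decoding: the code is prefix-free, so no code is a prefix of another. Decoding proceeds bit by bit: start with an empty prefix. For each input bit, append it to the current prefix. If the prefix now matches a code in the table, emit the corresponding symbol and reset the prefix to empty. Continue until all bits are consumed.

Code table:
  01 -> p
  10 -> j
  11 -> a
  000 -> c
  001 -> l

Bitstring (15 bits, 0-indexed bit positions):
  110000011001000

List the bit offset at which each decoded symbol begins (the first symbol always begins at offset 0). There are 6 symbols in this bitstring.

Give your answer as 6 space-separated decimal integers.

Answer: 0 2 5 8 10 12

Derivation:
Bit 0: prefix='1' (no match yet)
Bit 1: prefix='11' -> emit 'a', reset
Bit 2: prefix='0' (no match yet)
Bit 3: prefix='00' (no match yet)
Bit 4: prefix='000' -> emit 'c', reset
Bit 5: prefix='0' (no match yet)
Bit 6: prefix='00' (no match yet)
Bit 7: prefix='001' -> emit 'l', reset
Bit 8: prefix='1' (no match yet)
Bit 9: prefix='10' -> emit 'j', reset
Bit 10: prefix='0' (no match yet)
Bit 11: prefix='01' -> emit 'p', reset
Bit 12: prefix='0' (no match yet)
Bit 13: prefix='00' (no match yet)
Bit 14: prefix='000' -> emit 'c', reset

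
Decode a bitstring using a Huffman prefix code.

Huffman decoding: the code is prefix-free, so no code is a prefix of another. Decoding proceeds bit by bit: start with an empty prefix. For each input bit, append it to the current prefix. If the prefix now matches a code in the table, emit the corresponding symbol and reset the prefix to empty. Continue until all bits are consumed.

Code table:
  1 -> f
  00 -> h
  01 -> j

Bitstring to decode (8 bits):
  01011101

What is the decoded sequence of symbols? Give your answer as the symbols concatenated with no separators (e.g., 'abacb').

Bit 0: prefix='0' (no match yet)
Bit 1: prefix='01' -> emit 'j', reset
Bit 2: prefix='0' (no match yet)
Bit 3: prefix='01' -> emit 'j', reset
Bit 4: prefix='1' -> emit 'f', reset
Bit 5: prefix='1' -> emit 'f', reset
Bit 6: prefix='0' (no match yet)
Bit 7: prefix='01' -> emit 'j', reset

Answer: jjffj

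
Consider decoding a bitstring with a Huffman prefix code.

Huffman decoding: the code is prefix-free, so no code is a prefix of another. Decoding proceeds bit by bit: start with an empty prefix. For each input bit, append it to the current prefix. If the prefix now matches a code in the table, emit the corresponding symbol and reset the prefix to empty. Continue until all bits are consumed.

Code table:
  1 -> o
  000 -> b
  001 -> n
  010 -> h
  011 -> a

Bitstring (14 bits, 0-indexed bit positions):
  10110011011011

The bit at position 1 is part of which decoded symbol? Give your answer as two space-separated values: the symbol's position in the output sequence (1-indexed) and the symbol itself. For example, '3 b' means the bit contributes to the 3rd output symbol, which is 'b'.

Bit 0: prefix='1' -> emit 'o', reset
Bit 1: prefix='0' (no match yet)
Bit 2: prefix='01' (no match yet)
Bit 3: prefix='011' -> emit 'a', reset
Bit 4: prefix='0' (no match yet)
Bit 5: prefix='00' (no match yet)

Answer: 2 a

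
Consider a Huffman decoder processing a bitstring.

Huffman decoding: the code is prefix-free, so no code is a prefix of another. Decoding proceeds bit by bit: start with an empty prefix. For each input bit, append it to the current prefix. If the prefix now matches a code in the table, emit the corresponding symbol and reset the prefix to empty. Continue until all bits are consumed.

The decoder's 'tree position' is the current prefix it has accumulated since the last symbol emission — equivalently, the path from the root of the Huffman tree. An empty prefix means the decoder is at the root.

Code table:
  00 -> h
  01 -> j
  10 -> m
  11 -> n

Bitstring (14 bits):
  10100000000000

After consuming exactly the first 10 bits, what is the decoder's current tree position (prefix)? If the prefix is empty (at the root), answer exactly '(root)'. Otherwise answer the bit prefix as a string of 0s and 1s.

Answer: (root)

Derivation:
Bit 0: prefix='1' (no match yet)
Bit 1: prefix='10' -> emit 'm', reset
Bit 2: prefix='1' (no match yet)
Bit 3: prefix='10' -> emit 'm', reset
Bit 4: prefix='0' (no match yet)
Bit 5: prefix='00' -> emit 'h', reset
Bit 6: prefix='0' (no match yet)
Bit 7: prefix='00' -> emit 'h', reset
Bit 8: prefix='0' (no match yet)
Bit 9: prefix='00' -> emit 'h', reset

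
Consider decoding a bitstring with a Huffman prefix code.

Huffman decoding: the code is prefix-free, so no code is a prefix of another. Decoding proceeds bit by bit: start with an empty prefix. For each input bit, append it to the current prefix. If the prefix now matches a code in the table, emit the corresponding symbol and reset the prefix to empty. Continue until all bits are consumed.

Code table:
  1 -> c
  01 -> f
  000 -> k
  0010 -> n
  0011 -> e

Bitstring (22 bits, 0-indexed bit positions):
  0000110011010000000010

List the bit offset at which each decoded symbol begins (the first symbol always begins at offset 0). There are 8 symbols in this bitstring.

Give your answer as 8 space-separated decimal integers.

Answer: 0 3 5 6 10 12 15 18

Derivation:
Bit 0: prefix='0' (no match yet)
Bit 1: prefix='00' (no match yet)
Bit 2: prefix='000' -> emit 'k', reset
Bit 3: prefix='0' (no match yet)
Bit 4: prefix='01' -> emit 'f', reset
Bit 5: prefix='1' -> emit 'c', reset
Bit 6: prefix='0' (no match yet)
Bit 7: prefix='00' (no match yet)
Bit 8: prefix='001' (no match yet)
Bit 9: prefix='0011' -> emit 'e', reset
Bit 10: prefix='0' (no match yet)
Bit 11: prefix='01' -> emit 'f', reset
Bit 12: prefix='0' (no match yet)
Bit 13: prefix='00' (no match yet)
Bit 14: prefix='000' -> emit 'k', reset
Bit 15: prefix='0' (no match yet)
Bit 16: prefix='00' (no match yet)
Bit 17: prefix='000' -> emit 'k', reset
Bit 18: prefix='0' (no match yet)
Bit 19: prefix='00' (no match yet)
Bit 20: prefix='001' (no match yet)
Bit 21: prefix='0010' -> emit 'n', reset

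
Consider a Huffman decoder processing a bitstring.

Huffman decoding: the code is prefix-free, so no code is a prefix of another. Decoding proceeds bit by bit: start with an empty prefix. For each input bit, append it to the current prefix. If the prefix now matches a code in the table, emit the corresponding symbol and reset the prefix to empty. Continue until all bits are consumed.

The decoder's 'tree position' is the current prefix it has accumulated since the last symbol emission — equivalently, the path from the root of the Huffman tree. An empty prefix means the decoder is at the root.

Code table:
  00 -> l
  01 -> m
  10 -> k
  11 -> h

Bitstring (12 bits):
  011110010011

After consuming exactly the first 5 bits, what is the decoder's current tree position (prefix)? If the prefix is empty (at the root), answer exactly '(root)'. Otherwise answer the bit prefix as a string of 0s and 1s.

Bit 0: prefix='0' (no match yet)
Bit 1: prefix='01' -> emit 'm', reset
Bit 2: prefix='1' (no match yet)
Bit 3: prefix='11' -> emit 'h', reset
Bit 4: prefix='1' (no match yet)

Answer: 1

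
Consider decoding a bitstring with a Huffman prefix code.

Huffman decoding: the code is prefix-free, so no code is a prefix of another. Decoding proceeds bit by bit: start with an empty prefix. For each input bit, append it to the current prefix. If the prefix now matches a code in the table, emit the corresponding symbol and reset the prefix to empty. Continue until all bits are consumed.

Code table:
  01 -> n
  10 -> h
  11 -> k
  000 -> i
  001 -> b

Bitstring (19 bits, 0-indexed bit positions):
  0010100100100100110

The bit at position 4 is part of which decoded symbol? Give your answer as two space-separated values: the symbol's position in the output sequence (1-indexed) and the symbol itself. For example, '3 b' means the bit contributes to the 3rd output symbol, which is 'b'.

Answer: 2 n

Derivation:
Bit 0: prefix='0' (no match yet)
Bit 1: prefix='00' (no match yet)
Bit 2: prefix='001' -> emit 'b', reset
Bit 3: prefix='0' (no match yet)
Bit 4: prefix='01' -> emit 'n', reset
Bit 5: prefix='0' (no match yet)
Bit 6: prefix='00' (no match yet)
Bit 7: prefix='001' -> emit 'b', reset
Bit 8: prefix='0' (no match yet)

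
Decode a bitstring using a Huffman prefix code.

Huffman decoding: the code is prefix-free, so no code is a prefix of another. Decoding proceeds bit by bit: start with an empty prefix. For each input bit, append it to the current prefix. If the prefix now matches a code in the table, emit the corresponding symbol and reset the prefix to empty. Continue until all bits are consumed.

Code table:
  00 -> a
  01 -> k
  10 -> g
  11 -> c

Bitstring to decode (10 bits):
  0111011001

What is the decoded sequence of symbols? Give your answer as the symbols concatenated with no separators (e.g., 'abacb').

Bit 0: prefix='0' (no match yet)
Bit 1: prefix='01' -> emit 'k', reset
Bit 2: prefix='1' (no match yet)
Bit 3: prefix='11' -> emit 'c', reset
Bit 4: prefix='0' (no match yet)
Bit 5: prefix='01' -> emit 'k', reset
Bit 6: prefix='1' (no match yet)
Bit 7: prefix='10' -> emit 'g', reset
Bit 8: prefix='0' (no match yet)
Bit 9: prefix='01' -> emit 'k', reset

Answer: kckgk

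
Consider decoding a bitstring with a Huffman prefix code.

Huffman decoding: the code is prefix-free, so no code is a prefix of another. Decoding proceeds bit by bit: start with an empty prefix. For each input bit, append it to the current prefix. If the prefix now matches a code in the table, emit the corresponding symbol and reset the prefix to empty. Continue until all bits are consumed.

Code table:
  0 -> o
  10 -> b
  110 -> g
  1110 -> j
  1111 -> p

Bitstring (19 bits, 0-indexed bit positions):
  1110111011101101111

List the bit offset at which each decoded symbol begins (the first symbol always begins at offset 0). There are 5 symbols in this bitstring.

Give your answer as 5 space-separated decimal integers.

Bit 0: prefix='1' (no match yet)
Bit 1: prefix='11' (no match yet)
Bit 2: prefix='111' (no match yet)
Bit 3: prefix='1110' -> emit 'j', reset
Bit 4: prefix='1' (no match yet)
Bit 5: prefix='11' (no match yet)
Bit 6: prefix='111' (no match yet)
Bit 7: prefix='1110' -> emit 'j', reset
Bit 8: prefix='1' (no match yet)
Bit 9: prefix='11' (no match yet)
Bit 10: prefix='111' (no match yet)
Bit 11: prefix='1110' -> emit 'j', reset
Bit 12: prefix='1' (no match yet)
Bit 13: prefix='11' (no match yet)
Bit 14: prefix='110' -> emit 'g', reset
Bit 15: prefix='1' (no match yet)
Bit 16: prefix='11' (no match yet)
Bit 17: prefix='111' (no match yet)
Bit 18: prefix='1111' -> emit 'p', reset

Answer: 0 4 8 12 15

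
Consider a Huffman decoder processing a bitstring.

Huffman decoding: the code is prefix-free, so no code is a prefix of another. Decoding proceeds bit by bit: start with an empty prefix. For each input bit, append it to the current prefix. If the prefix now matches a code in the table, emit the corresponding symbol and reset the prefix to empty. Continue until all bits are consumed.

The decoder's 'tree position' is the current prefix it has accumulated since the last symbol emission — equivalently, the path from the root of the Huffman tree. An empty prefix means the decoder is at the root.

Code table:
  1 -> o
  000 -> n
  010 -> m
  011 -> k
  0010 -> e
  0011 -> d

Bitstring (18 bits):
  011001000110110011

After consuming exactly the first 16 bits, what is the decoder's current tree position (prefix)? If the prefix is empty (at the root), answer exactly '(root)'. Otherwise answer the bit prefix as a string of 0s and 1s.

Bit 0: prefix='0' (no match yet)
Bit 1: prefix='01' (no match yet)
Bit 2: prefix='011' -> emit 'k', reset
Bit 3: prefix='0' (no match yet)
Bit 4: prefix='00' (no match yet)
Bit 5: prefix='001' (no match yet)
Bit 6: prefix='0010' -> emit 'e', reset
Bit 7: prefix='0' (no match yet)
Bit 8: prefix='00' (no match yet)
Bit 9: prefix='001' (no match yet)
Bit 10: prefix='0011' -> emit 'd', reset
Bit 11: prefix='0' (no match yet)
Bit 12: prefix='01' (no match yet)
Bit 13: prefix='011' -> emit 'k', reset
Bit 14: prefix='0' (no match yet)
Bit 15: prefix='00' (no match yet)

Answer: 00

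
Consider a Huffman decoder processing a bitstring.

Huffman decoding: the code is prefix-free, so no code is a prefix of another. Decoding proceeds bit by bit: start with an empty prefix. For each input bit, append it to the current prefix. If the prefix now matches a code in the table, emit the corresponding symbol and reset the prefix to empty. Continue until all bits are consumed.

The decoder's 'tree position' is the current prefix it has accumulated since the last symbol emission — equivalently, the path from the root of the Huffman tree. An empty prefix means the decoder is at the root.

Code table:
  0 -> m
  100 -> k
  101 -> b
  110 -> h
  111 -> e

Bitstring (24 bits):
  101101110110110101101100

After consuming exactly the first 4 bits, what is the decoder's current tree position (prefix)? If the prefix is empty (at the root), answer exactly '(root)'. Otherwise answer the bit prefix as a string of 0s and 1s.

Bit 0: prefix='1' (no match yet)
Bit 1: prefix='10' (no match yet)
Bit 2: prefix='101' -> emit 'b', reset
Bit 3: prefix='1' (no match yet)

Answer: 1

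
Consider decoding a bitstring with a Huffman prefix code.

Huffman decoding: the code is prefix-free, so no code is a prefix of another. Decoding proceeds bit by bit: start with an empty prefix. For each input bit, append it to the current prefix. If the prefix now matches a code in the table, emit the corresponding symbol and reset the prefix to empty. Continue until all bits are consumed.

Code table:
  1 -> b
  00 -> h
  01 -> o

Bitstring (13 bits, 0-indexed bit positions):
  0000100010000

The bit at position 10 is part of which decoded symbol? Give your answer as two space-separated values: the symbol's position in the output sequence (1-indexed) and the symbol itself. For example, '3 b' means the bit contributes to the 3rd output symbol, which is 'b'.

Answer: 6 h

Derivation:
Bit 0: prefix='0' (no match yet)
Bit 1: prefix='00' -> emit 'h', reset
Bit 2: prefix='0' (no match yet)
Bit 3: prefix='00' -> emit 'h', reset
Bit 4: prefix='1' -> emit 'b', reset
Bit 5: prefix='0' (no match yet)
Bit 6: prefix='00' -> emit 'h', reset
Bit 7: prefix='0' (no match yet)
Bit 8: prefix='01' -> emit 'o', reset
Bit 9: prefix='0' (no match yet)
Bit 10: prefix='00' -> emit 'h', reset
Bit 11: prefix='0' (no match yet)
Bit 12: prefix='00' -> emit 'h', reset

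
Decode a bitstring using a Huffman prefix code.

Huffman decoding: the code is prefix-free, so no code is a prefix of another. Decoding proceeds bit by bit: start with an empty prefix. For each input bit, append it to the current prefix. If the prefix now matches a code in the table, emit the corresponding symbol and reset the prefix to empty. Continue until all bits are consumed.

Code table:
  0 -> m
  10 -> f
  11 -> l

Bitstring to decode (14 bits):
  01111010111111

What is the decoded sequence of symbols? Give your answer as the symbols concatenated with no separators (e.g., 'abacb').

Answer: mllmflll

Derivation:
Bit 0: prefix='0' -> emit 'm', reset
Bit 1: prefix='1' (no match yet)
Bit 2: prefix='11' -> emit 'l', reset
Bit 3: prefix='1' (no match yet)
Bit 4: prefix='11' -> emit 'l', reset
Bit 5: prefix='0' -> emit 'm', reset
Bit 6: prefix='1' (no match yet)
Bit 7: prefix='10' -> emit 'f', reset
Bit 8: prefix='1' (no match yet)
Bit 9: prefix='11' -> emit 'l', reset
Bit 10: prefix='1' (no match yet)
Bit 11: prefix='11' -> emit 'l', reset
Bit 12: prefix='1' (no match yet)
Bit 13: prefix='11' -> emit 'l', reset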